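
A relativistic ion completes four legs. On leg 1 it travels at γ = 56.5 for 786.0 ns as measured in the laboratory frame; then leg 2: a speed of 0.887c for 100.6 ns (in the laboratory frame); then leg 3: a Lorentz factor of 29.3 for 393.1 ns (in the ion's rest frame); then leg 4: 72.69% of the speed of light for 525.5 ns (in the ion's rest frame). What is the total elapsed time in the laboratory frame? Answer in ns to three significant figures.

Leg 1: 786.0 ns is already measured in the laboratory frame.
Leg 2: 100.6 ns is already measured in the laboratory frame.
Leg 3: γ = 29.3; Δt_3 = 29.30 × 393.1 = 1.152×10⁴ ns.
Leg 4: β = 0.7269; γ = 1/√(1 − 0.7269²) = 1/√0.4716 = 1.456; Δt_4 = 1.456 × 525.5 = 765.2 ns.
Total: 786.0 + 100.6 + 1.152×10⁴ + 765.2 ns.

Δt = 1.32×10⁴ ns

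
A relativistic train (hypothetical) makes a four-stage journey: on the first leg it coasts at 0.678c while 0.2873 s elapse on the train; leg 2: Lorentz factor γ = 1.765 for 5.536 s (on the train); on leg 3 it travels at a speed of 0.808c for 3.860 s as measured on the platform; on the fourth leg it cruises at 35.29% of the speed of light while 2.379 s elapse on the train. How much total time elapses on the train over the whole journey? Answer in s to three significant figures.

Leg 1: 0.2873 s is already measured on the train.
Leg 2: 5.536 s is already measured on the train.
Leg 3: γ = 1/√(1 − 0.808²) = 1/√0.3471 = 1.697; τ_3 = 3.860/1.697 = 2.274 s.
Leg 4: 2.379 s is already measured on the train.
Total: 0.2873 + 5.536 + 2.274 + 2.379 s.

τ = 10.5 s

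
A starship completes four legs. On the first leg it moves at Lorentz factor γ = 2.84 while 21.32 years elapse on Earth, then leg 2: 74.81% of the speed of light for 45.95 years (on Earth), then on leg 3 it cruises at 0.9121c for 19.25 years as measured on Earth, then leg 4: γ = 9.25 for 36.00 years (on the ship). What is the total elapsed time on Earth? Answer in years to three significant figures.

Δt = 420 years

Leg 1: 21.32 years is already measured on Earth.
Leg 2: 45.95 years is already measured on Earth.
Leg 3: 19.25 years is already measured on Earth.
Leg 4: γ = 9.25; Δt_4 = 9.250 × 36.00 = 333.0 years.
Total: 21.32 + 45.95 + 19.25 + 333.0 years.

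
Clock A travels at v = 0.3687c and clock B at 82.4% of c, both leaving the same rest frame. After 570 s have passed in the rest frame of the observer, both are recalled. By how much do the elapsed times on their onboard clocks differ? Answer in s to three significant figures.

|τ_A − τ_B| = 207 s

A: γ = 1/√(1 − 0.3687²) = 1/√0.8641 = 1.076; τ_A = 570/1.076 = 529.8 s.
B: β = 0.824; γ = 1/√(1 − 0.824²) = 1/√0.3210 = 1.765; τ_B = 570/1.765 = 323.0 s.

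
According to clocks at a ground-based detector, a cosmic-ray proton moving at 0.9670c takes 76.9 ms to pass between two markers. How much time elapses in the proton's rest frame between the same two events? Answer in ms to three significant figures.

γ = 1/√(1 − 0.9670²) = 1/√0.06491 = 3.925
The interval measured at a ground-based detector is the dilated one; the clock in the proton's rest frame measures the proper time τ = Δt/γ = 76.9/3.925 ms.

τ = 19.6 ms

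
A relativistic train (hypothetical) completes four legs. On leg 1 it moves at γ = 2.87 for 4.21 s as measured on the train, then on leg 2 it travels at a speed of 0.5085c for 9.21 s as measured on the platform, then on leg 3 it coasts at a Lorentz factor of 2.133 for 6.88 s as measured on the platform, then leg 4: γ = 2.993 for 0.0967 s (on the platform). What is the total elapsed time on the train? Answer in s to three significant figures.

Leg 1: 4.21 s is already measured on the train.
Leg 2: γ = 1/√(1 − 0.5085²) = 1/√0.7414 = 1.161; τ_2 = 9.21/1.161 = 7.930 s.
Leg 3: γ = 2.133; τ_3 = 6.88/2.133 = 3.226 s.
Leg 4: γ = 2.993; τ_4 = 0.0967/2.993 = 0.03231 s.
Total: 4.210 + 7.930 + 3.226 + 0.03231 s.

τ = 15.4 s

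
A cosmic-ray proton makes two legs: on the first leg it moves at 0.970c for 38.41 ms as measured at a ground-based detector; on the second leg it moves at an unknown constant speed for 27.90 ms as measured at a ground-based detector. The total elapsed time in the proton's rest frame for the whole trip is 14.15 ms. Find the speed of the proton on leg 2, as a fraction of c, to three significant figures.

Leg 1: γ = 1/√(1 − 0.970²) = 1/√0.05910 = 4.113; τ_1 = 38.41/4.113 = 9.338 ms.
Leg 2: speed unknown; τ_2 = 27.90/γ_2.
Total proper time: 9.338 + τ_2 = 14.15, so τ_2 = 14.15 − 9.338 = 4.812 ms.
γ_2 = 27.90/4.812 = 5.798; β = √(1 − 1/γ²) = √0.9702.

β = 0.985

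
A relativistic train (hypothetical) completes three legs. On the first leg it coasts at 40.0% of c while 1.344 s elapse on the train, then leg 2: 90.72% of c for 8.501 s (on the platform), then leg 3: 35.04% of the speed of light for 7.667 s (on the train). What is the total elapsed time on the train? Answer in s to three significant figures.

τ = 12.6 s

Leg 1: 1.344 s is already measured on the train.
Leg 2: β = 0.9072; γ = 1/√(1 − 0.9072²) = 1/√0.1770 = 2.377; τ_2 = 8.501/2.377 = 3.576 s.
Leg 3: 7.667 s is already measured on the train.
Total: 1.344 + 3.576 + 7.667 s.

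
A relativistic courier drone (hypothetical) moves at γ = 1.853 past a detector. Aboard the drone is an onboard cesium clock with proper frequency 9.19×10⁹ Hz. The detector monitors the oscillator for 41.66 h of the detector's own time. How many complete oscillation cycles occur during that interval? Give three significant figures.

γ = 1.853
During 41.66 h of lab time, the oscillator's proper time advances by τ = Δt/γ = 41.66/1.853 = 22.48 h = 8.094×10⁴ s.
N = f × τ = 9.19×10⁹ × 8.094×10⁴ = 7.438×10¹⁴.

N = 7.44×10¹⁴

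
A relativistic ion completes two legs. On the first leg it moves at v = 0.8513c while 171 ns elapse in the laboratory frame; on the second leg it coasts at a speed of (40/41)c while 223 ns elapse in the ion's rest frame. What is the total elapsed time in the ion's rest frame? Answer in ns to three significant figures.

Leg 1: γ = 1/√(1 − 0.8513²) = 1/√0.2753 = 1.906; τ_1 = 171/1.906 = 89.72 ns.
Leg 2: 223 ns is already measured in the ion's rest frame.
Total: 89.72 + 223.0 ns.

τ = 313 ns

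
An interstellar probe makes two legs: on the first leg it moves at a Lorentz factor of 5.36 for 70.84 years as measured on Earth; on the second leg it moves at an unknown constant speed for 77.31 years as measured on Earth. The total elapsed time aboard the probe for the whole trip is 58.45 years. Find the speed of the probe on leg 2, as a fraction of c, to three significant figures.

β = 0.811

Leg 1: γ = 5.36; τ_1 = 70.84/5.360 = 13.22 years.
Leg 2: speed unknown; τ_2 = 77.31/γ_2.
Total proper time: 13.22 + τ_2 = 58.45, so τ_2 = 58.45 − 13.22 = 45.23 years.
γ_2 = 77.31/45.23 = 1.709; β = √(1 − 1/γ²) = √0.6577.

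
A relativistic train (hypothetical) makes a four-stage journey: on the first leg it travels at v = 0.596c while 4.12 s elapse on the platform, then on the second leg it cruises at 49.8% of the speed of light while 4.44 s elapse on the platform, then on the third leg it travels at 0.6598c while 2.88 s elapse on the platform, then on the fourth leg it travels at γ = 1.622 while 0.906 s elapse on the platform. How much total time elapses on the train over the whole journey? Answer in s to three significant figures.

τ = 9.88 s

Leg 1: γ = 1/√(1 − 0.596²) = 1/√0.6448 = 1.245; τ_1 = 4.12/1.245 = 3.308 s.
Leg 2: β = 0.498; γ = 1/√(1 − 0.498²) = 1/√0.7520 = 1.153; τ_2 = 4.44/1.153 = 3.850 s.
Leg 3: γ = 1/√(1 − 0.6598²) = 1/√0.5647 = 1.331; τ_3 = 2.88/1.331 = 2.164 s.
Leg 4: γ = 1.622; τ_4 = 0.906/1.622 = 0.5586 s.
Total: 3.308 + 3.850 + 2.164 + 0.5586 s.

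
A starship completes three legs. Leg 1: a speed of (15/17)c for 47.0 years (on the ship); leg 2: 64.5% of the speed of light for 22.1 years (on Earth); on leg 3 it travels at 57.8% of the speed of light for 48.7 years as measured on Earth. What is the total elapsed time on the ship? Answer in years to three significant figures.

Leg 1: 47.0 years is already measured on the ship.
Leg 2: β = 0.645; γ = 1/√(1 − 0.645²) = 1/√0.5840 = 1.309; τ_2 = 22.1/1.309 = 16.89 years.
Leg 3: β = 0.578; γ = 1/√(1 − 0.578²) = 1/√0.6659 = 1.225; τ_3 = 48.7/1.225 = 39.74 years.
Total: 47.00 + 16.89 + 39.74 years.

τ = 104 years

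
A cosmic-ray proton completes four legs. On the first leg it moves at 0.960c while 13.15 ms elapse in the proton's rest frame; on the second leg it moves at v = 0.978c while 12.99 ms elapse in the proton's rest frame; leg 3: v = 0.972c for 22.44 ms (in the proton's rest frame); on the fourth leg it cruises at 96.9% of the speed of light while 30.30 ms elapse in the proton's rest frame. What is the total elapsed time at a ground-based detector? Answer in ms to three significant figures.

Δt = 327 ms

Leg 1: γ = 1/√(1 − 0.960²) = 25/7 ≈ 3.571; Δt_1 = 3.571 × 13.15 = 46.96 ms.
Leg 2: γ = 1/√(1 − 0.978²) = 1/√0.04352 = 4.794; Δt_2 = 4.794 × 12.99 = 62.27 ms.
Leg 3: γ = 1/√(1 − 0.972²) = 1/√0.05522 = 4.256; Δt_3 = 4.256 × 22.44 = 95.50 ms.
Leg 4: β = 0.969; γ = 1/√(1 − 0.969²) = 1/√0.06104 = 4.048; Δt_4 = 4.048 × 30.30 = 122.6 ms.
Total: 46.96 + 62.27 + 95.50 + 122.6 ms.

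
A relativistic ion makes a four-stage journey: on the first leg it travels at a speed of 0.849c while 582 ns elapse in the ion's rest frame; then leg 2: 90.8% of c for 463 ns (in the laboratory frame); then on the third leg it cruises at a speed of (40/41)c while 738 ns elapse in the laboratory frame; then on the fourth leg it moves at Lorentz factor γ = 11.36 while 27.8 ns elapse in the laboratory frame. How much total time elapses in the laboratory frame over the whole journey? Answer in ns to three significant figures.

Leg 1: γ = 1/√(1 − 0.849²) = 1/√0.2792 = 1.893; Δt_1 = 1.893 × 582 = 1101 ns.
Leg 2: 463 ns is already measured in the laboratory frame.
Leg 3: 738 ns is already measured in the laboratory frame.
Leg 4: 27.8 ns is already measured in the laboratory frame.
Total: 1101 + 463.0 + 738.0 + 27.80 ns.

Δt = 2330 ns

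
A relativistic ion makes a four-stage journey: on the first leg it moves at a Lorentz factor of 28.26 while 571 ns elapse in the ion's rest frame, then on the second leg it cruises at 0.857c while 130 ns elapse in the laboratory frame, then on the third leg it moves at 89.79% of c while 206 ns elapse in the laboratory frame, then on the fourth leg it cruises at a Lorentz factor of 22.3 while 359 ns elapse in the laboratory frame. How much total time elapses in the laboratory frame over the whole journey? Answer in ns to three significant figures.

Δt = 1.68×10⁴ ns

Leg 1: γ = 28.26; Δt_1 = 28.26 × 571 = 1.614×10⁴ ns.
Leg 2: 130 ns is already measured in the laboratory frame.
Leg 3: 206 ns is already measured in the laboratory frame.
Leg 4: 359 ns is already measured in the laboratory frame.
Total: 1.614×10⁴ + 130.0 + 206.0 + 359.0 ns.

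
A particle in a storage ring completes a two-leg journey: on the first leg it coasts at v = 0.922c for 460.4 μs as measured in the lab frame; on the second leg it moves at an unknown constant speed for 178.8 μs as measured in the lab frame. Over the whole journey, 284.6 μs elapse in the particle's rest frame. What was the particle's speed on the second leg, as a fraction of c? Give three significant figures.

Leg 1: γ = 1/√(1 − 0.922²) = 1/√0.1499 = 2.583; τ_1 = 460.4/2.583 = 178.3 μs.
Leg 2: speed unknown; τ_2 = 178.8/γ_2.
Total proper time: 178.3 + τ_2 = 284.6, so τ_2 = 284.6 − 178.3 = 106.3 μs.
γ_2 = 178.8/106.3 = 1.681; β = √(1 − 1/γ²) = √0.6463.

β = 0.804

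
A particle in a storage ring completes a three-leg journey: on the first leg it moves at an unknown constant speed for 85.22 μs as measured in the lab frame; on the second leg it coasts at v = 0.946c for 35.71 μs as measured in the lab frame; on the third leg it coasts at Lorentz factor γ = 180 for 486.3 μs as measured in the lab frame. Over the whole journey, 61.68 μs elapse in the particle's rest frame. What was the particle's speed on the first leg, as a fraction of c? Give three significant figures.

β = 0.831

Leg 1: speed unknown; τ_1 = 85.22/γ_1.
Leg 2: γ = 1/√(1 − 0.946²) = 1/√0.1051 = 3.085; τ_2 = 35.71/3.085 = 11.58 μs.
Leg 3: γ = 180; τ_3 = 486.3/180.0 = 2.702 μs.
Total proper time: τ_1 + 11.58 + 2.702 = 61.68, so τ_1 = 61.68 − 14.28 = 47.40 μs.
γ_1 = 85.22/47.40 = 1.798; β = √(1 − 1/γ²) = √0.6906.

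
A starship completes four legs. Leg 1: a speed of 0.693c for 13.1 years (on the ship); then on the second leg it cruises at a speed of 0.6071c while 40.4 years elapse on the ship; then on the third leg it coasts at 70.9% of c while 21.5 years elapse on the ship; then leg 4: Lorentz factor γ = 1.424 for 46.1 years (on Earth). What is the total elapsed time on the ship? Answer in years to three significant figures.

τ = 107 years

Leg 1: 13.1 years is already measured on the ship.
Leg 2: 40.4 years is already measured on the ship.
Leg 3: 21.5 years is already measured on the ship.
Leg 4: γ = 1.424; τ_4 = 46.1/1.424 = 32.37 years.
Total: 13.10 + 40.40 + 21.50 + 32.37 years.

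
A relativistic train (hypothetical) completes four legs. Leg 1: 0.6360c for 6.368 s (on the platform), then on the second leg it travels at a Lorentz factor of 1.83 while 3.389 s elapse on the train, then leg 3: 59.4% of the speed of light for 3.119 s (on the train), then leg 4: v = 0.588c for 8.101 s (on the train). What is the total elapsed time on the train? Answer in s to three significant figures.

Leg 1: γ = 1/√(1 − 0.6360²) = 1/√0.5955 = 1.296; τ_1 = 6.368/1.296 = 4.914 s.
Leg 2: 3.389 s is already measured on the train.
Leg 3: 3.119 s is already measured on the train.
Leg 4: 8.101 s is already measured on the train.
Total: 4.914 + 3.389 + 3.119 + 8.101 s.

τ = 19.5 s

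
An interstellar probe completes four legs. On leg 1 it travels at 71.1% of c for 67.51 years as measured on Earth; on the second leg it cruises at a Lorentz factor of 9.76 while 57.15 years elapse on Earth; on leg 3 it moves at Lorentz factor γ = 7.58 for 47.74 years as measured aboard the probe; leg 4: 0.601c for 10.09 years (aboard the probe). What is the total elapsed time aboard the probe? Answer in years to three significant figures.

τ = 111 years

Leg 1: β = 0.711; γ = 1/√(1 − 0.711²) = 1/√0.4945 = 1.422; τ_1 = 67.51/1.422 = 47.47 years.
Leg 2: γ = 9.76; τ_2 = 57.15/9.760 = 5.856 years.
Leg 3: 47.74 years is already measured aboard the probe.
Leg 4: 10.09 years is already measured aboard the probe.
Total: 47.47 + 5.856 + 47.74 + 10.09 years.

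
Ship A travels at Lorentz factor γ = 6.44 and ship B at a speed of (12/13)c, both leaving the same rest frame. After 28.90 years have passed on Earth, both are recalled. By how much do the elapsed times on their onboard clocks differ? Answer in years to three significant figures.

|τ_A − τ_B| = 6.63 years

A: γ = 6.44; τ_A = 28.90/6.440 = 4.488 years.
B: γ = 1/√(1 − (12/13)²) = 13/5 = 2.600; τ_B = 28.90/2.600 = 11.12 years.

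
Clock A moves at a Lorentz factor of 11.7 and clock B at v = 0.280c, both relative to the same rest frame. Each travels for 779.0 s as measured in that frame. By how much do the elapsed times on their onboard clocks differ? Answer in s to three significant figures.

|τ_A − τ_B| = 681 s

A: γ = 11.7; τ_A = 779.0/11.70 = 66.58 s.
B: γ = 1/√(1 − 0.280²) = 1/√0.9216 = 1.042; τ_B = 779.0/1.042 = 747.8 s.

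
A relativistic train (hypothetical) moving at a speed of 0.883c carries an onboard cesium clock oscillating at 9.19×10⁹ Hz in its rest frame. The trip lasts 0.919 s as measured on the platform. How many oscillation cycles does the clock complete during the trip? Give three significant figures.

γ = 1/√(1 − 0.883²) = 1/√0.2203 = 2.131
The oscillator's own cycle count is N = f × τ where τ is the proper time on the train. τ = Δt/γ = 0.919/2.131 = 0.4314 s = 4.314×10⁻¹ s.
N = 9.19×10⁹ × 4.314×10⁻¹ = 3.964×10⁹.

N = 3.96×10⁹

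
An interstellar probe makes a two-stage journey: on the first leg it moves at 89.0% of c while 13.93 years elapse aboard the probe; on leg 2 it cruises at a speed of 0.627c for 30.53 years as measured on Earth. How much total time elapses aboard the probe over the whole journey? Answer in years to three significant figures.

τ = 37.7 years

Leg 1: 13.93 years is already measured aboard the probe.
Leg 2: γ = 1/√(1 − 0.627²) = 1/√0.6069 = 1.284; τ_2 = 30.53/1.284 = 23.78 years.
Total: 13.93 + 23.78 years.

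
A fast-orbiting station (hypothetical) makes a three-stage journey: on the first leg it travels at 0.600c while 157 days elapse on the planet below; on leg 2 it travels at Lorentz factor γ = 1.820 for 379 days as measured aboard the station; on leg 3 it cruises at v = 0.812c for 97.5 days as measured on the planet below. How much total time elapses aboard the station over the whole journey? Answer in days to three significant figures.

τ = 562 days

Leg 1: γ = 1/√(1 − 0.600²) = 5/4 = 1.250; τ_1 = 157/1.250 = 125.6 days.
Leg 2: 379 days is already measured aboard the station.
Leg 3: γ = 1/√(1 − 0.812²) = 1/√0.3407 = 1.713; τ_3 = 97.5/1.713 = 56.91 days.
Total: 125.6 + 379.0 + 56.91 days.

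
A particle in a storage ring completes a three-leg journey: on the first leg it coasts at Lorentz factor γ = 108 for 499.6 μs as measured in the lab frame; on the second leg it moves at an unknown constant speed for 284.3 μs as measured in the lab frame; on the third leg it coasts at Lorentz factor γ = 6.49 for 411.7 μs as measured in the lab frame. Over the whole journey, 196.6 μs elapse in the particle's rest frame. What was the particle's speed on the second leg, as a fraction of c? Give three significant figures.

Leg 1: γ = 108; τ_1 = 499.6/108.0 = 4.626 μs.
Leg 2: speed unknown; τ_2 = 284.3/γ_2.
Leg 3: γ = 6.49; τ_3 = 411.7/6.490 = 63.44 μs.
Total proper time: 4.626 + τ_2 + 63.44 = 196.6, so τ_2 = 196.6 − 68.06 = 128.5 μs.
γ_2 = 284.3/128.5 = 2.212; β = √(1 − 1/γ²) = √0.7956.

β = 0.892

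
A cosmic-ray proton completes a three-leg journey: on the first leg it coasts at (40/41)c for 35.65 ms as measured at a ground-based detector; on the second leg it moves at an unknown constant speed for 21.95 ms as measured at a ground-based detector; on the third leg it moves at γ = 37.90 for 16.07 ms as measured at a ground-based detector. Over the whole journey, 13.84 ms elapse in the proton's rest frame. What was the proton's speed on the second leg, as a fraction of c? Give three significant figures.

Leg 1: γ = 1/√(1 − (40/41)²) = 41/9 ≈ 4.556; τ_1 = 35.65/4.556 = 7.826 ms.
Leg 2: speed unknown; τ_2 = 21.95/γ_2.
Leg 3: γ = 37.90; τ_3 = 16.07/37.90 = 0.4240 ms.
Total proper time: 7.826 + τ_2 + 0.4240 = 13.84, so τ_2 = 13.84 − 8.250 = 5.590 ms.
γ_2 = 21.95/5.590 = 3.926; β = √(1 − 1/γ²) = √0.9351.

β = 0.967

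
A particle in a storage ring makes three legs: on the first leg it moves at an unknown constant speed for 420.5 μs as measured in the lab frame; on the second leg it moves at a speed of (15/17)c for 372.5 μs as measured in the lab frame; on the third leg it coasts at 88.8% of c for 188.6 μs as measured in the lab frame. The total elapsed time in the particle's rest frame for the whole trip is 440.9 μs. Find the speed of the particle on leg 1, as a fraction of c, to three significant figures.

β = 0.905

Leg 1: speed unknown; τ_1 = 420.5/γ_1.
Leg 2: γ = 1/√(1 − (15/17)²) = 17/8 = 2.125; τ_2 = 372.5/2.125 = 175.3 μs.
Leg 3: β = 0.888; γ = 1/√(1 − 0.888²) = 1/√0.2115 = 2.175; τ_3 = 188.6/2.175 = 86.73 μs.
Total proper time: τ_1 + 175.3 + 86.73 = 440.9, so τ_1 = 440.9 − 262.0 = 178.9 μs.
γ_1 = 420.5/178.9 = 2.351; β = √(1 − 1/γ²) = √0.8190.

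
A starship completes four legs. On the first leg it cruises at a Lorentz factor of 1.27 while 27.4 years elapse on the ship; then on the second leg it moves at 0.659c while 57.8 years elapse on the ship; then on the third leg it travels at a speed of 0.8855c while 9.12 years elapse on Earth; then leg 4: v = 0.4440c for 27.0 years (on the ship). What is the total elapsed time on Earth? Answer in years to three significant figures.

Δt = 151 years

Leg 1: γ = 1.27; Δt_1 = 1.270 × 27.4 = 34.80 years.
Leg 2: γ = 1/√(1 − 0.659²) = 1/√0.5657 = 1.330; Δt_2 = 1.330 × 57.8 = 76.85 years.
Leg 3: 9.12 years is already measured on Earth.
Leg 4: γ = 1/√(1 − 0.4440²) = 1/√0.8029 = 1.116; Δt_4 = 1.116 × 27.0 = 30.13 years.
Total: 34.80 + 76.85 + 9.120 + 30.13 years.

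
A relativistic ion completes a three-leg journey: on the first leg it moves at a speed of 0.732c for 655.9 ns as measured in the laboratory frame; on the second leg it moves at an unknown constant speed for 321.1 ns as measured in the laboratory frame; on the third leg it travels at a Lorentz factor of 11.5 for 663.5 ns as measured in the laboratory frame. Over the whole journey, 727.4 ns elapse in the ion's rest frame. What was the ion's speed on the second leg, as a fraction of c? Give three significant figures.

β = 0.720

Leg 1: γ = 1/√(1 − 0.732²) = 1/√0.4642 = 1.468; τ_1 = 655.9/1.468 = 446.9 ns.
Leg 2: speed unknown; τ_2 = 321.1/γ_2.
Leg 3: γ = 11.5; τ_3 = 663.5/11.50 = 57.70 ns.
Total proper time: 446.9 + τ_2 + 57.70 = 727.4, so τ_2 = 727.4 − 504.6 = 222.8 ns.
γ_2 = 321.1/222.8 = 1.441; β = √(1 − 1/γ²) = √0.5184.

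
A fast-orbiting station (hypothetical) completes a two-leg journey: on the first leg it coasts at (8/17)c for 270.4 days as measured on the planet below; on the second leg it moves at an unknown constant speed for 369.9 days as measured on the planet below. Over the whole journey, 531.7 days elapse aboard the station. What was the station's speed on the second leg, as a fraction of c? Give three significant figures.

β = 0.610

Leg 1: γ = 1/√(1 − (8/17)²) = 17/15 ≈ 1.133; τ_1 = 270.4/1.133 = 238.6 days.
Leg 2: speed unknown; τ_2 = 369.9/γ_2.
Total proper time: 238.6 + τ_2 = 531.7, so τ_2 = 531.7 − 238.6 = 293.1 days.
γ_2 = 369.9/293.1 = 1.262; β = √(1 − 1/γ²) = √0.3721.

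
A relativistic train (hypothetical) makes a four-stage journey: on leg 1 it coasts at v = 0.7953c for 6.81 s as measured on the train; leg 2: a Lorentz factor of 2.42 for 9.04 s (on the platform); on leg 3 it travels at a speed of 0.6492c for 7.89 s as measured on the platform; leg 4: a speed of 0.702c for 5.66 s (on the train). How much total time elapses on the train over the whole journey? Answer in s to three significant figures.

Leg 1: 6.81 s is already measured on the train.
Leg 2: γ = 2.42; τ_2 = 9.04/2.420 = 3.736 s.
Leg 3: γ = 1/√(1 − 0.6492²) = 1/√0.5785 = 1.315; τ_3 = 7.89/1.315 = 6.001 s.
Leg 4: 5.66 s is already measured on the train.
Total: 6.810 + 3.736 + 6.001 + 5.660 s.

τ = 22.2 s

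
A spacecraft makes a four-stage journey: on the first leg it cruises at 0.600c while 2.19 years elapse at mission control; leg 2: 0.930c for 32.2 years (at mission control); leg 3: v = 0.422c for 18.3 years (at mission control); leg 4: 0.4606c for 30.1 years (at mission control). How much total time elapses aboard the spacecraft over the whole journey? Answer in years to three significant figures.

Leg 1: γ = 1/√(1 − 0.600²) = 5/4 = 1.250; τ_1 = 2.19/1.250 = 1.752 years.
Leg 2: γ = 1/√(1 − 0.930²) = 1/√0.1351 = 2.721; τ_2 = 32.2/2.721 = 11.84 years.
Leg 3: γ = 1/√(1 − 0.422²) = 1/√0.8219 = 1.103; τ_3 = 18.3/1.103 = 16.59 years.
Leg 4: γ = 1/√(1 − 0.4606²) = 1/√0.7878 = 1.127; τ_4 = 30.1/1.127 = 26.72 years.
Total: 1.752 + 11.84 + 16.59 + 26.72 years.

τ = 56.9 years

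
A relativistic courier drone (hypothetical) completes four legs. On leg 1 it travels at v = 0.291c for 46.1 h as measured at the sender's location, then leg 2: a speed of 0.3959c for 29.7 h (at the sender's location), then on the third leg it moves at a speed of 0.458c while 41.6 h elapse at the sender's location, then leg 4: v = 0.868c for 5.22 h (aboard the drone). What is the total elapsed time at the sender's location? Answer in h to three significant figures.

Δt = 128 h

Leg 1: 46.1 h is already measured at the sender's location.
Leg 2: 29.7 h is already measured at the sender's location.
Leg 3: 41.6 h is already measured at the sender's location.
Leg 4: γ = 1/√(1 − 0.868²) = 1/√0.2466 = 2.014; Δt_4 = 2.014 × 5.22 = 10.51 h.
Total: 46.10 + 29.70 + 41.60 + 10.51 h.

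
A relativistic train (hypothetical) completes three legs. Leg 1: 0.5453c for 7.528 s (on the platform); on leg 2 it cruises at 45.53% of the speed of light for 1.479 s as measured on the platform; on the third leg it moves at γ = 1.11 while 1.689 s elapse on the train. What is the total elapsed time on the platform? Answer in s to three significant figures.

Leg 1: 7.528 s is already measured on the platform.
Leg 2: 1.479 s is already measured on the platform.
Leg 3: γ = 1.11; Δt_3 = 1.110 × 1.689 = 1.875 s.
Total: 7.528 + 1.479 + 1.875 s.

Δt = 10.9 s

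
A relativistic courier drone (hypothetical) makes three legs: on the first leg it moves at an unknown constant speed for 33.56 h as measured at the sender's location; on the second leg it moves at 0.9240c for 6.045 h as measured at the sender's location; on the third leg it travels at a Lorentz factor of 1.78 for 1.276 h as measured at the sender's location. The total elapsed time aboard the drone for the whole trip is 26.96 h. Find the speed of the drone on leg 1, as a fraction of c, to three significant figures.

Leg 1: speed unknown; τ_1 = 33.56/γ_1.
Leg 2: γ = 1/√(1 − 0.9240²) = 1/√0.1462 = 2.615; τ_2 = 6.045/2.615 = 2.312 h.
Leg 3: γ = 1.78; τ_3 = 1.276/1.780 = 0.7169 h.
Total proper time: τ_1 + 2.312 + 0.7169 = 26.96, so τ_1 = 26.96 − 3.028 = 23.93 h.
γ_1 = 33.56/23.93 = 1.402; β = √(1 − 1/γ²) = √0.4915.

β = 0.701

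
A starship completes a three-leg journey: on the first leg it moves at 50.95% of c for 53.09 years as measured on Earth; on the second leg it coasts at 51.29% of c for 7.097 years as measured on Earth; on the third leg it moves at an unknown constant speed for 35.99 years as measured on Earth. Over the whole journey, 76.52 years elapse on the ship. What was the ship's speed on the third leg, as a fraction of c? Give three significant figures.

Leg 1: β = 0.5095; γ = 1/√(1 − 0.5095²) = 1/√0.7404 = 1.162; τ_1 = 53.09/1.162 = 45.68 years.
Leg 2: β = 0.5129; γ = 1/√(1 − 0.5129²) = 1/√0.7369 = 1.165; τ_2 = 7.097/1.165 = 6.092 years.
Leg 3: speed unknown; τ_3 = 35.99/γ_3.
Total proper time: 45.68 + 6.092 + τ_3 = 76.52, so τ_3 = 76.52 − 51.77 = 24.75 years.
γ_3 = 35.99/24.75 = 1.454; β = √(1 − 1/γ²) = √0.5273.

β = 0.726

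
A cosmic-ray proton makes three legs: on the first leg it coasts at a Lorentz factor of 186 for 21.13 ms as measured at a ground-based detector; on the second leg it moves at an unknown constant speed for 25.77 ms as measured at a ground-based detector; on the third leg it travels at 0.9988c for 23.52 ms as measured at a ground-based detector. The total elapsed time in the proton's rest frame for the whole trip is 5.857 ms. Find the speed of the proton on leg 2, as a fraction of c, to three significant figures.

β = 0.984

Leg 1: γ = 186; τ_1 = 21.13/186.0 = 0.1136 ms.
Leg 2: speed unknown; τ_2 = 25.77/γ_2.
Leg 3: γ = 1/√(1 − 0.9988²) = 1/√0.002399 = 20.42; τ_3 = 23.52/20.42 = 1.152 ms.
Total proper time: 0.1136 + τ_2 + 1.152 = 5.857, so τ_2 = 5.857 − 1.265 = 4.592 ms.
γ_2 = 25.77/4.592 = 5.613; β = √(1 − 1/γ²) = √0.9683.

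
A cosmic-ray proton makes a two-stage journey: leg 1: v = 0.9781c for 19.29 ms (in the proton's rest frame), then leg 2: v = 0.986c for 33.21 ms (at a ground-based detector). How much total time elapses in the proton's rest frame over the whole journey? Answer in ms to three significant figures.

τ = 24.8 ms

Leg 1: 19.29 ms is already measured in the proton's rest frame.
Leg 2: γ = 1/√(1 − 0.986²) = 1/√0.02780 = 5.997; τ_2 = 33.21/5.997 = 5.538 ms.
Total: 19.29 + 5.538 ms.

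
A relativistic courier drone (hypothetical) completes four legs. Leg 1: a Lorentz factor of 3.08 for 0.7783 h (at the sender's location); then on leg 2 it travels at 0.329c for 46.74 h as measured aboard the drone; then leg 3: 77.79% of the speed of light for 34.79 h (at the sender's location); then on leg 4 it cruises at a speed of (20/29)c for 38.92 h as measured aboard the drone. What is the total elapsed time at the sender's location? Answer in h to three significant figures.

Δt = 139 h

Leg 1: 0.7783 h is already measured at the sender's location.
Leg 2: γ = 1/√(1 − 0.329²) = 1/√0.8918 = 1.059; Δt_2 = 1.059 × 46.74 = 49.50 h.
Leg 3: 34.79 h is already measured at the sender's location.
Leg 4: γ = 1/√(1 − (20/29)²) = 29/21 ≈ 1.381; Δt_4 = 1.381 × 38.92 = 53.75 h.
Total: 0.7783 + 49.50 + 34.79 + 53.75 h.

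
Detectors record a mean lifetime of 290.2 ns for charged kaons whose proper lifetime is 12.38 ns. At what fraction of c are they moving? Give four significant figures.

γ = Δt/τ₀ = 290.2/12.38 = 23.44
β = √(1 − 1/γ²) = √(1 − 0.001820) = √0.9982

v = 0.9991c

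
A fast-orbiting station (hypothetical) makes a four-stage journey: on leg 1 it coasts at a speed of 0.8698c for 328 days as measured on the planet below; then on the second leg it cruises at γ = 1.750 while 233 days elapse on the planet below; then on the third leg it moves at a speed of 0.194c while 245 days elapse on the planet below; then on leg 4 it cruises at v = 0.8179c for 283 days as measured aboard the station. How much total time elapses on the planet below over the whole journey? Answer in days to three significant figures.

Δt = 1300 days

Leg 1: 328 days is already measured on the planet below.
Leg 2: 233 days is already measured on the planet below.
Leg 3: 245 days is already measured on the planet below.
Leg 4: γ = 1/√(1 − 0.8179²) = 1/√0.3310 = 1.738; Δt_4 = 1.738 × 283 = 491.9 days.
Total: 328.0 + 233.0 + 245.0 + 491.9 days.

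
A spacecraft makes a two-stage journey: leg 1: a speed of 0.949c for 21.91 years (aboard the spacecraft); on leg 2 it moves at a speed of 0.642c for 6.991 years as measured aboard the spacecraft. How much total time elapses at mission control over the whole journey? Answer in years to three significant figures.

Leg 1: γ = 1/√(1 − 0.949²) = 1/√0.09940 = 3.172; Δt_1 = 3.172 × 21.91 = 69.49 years.
Leg 2: γ = 1/√(1 − 0.642²) = 1/√0.5878 = 1.304; Δt_2 = 1.304 × 6.991 = 9.118 years.
Total: 69.49 + 9.118 years.

Δt = 78.6 years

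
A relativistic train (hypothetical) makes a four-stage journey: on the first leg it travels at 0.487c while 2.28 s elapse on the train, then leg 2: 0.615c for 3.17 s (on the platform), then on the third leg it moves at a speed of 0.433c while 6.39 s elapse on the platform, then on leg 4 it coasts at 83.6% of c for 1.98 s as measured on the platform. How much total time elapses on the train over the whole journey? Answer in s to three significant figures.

Leg 1: 2.28 s is already measured on the train.
Leg 2: γ = 1/√(1 − 0.615²) = 1/√0.6218 = 1.268; τ_2 = 3.17/1.268 = 2.500 s.
Leg 3: γ = 1/√(1 − 0.433²) = 1/√0.8125 = 1.109; τ_3 = 6.39/1.109 = 5.760 s.
Leg 4: β = 0.836; γ = 1/√(1 − 0.836²) = 1/√0.3011 = 1.822; τ_4 = 1.98/1.822 = 1.086 s.
Total: 2.280 + 2.500 + 5.760 + 1.086 s.

τ = 11.6 s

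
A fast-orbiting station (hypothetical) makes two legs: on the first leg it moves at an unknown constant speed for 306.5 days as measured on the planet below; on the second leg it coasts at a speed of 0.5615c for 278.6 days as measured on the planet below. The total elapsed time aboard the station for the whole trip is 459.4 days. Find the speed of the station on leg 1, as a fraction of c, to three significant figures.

Leg 1: speed unknown; τ_1 = 306.5/γ_1.
Leg 2: γ = 1/√(1 − 0.5615²) = 1/√0.6847 = 1.208; τ_2 = 278.6/1.208 = 230.5 days.
Total proper time: τ_1 + 230.5 = 459.4, so τ_1 = 459.4 − 230.5 = 228.9 days.
γ_1 = 306.5/228.9 = 1.339; β = √(1 − 1/γ²) = √0.4424.

β = 0.665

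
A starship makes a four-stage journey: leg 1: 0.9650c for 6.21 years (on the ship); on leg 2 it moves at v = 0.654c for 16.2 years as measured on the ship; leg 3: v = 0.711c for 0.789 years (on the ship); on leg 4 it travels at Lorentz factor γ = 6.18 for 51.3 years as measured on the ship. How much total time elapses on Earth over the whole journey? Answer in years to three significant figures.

Δt = 363 years

Leg 1: γ = 1/√(1 − 0.9650²) = 1/√0.06878 = 3.813; Δt_1 = 3.813 × 6.21 = 23.68 years.
Leg 2: γ = 1/√(1 − 0.654²) = 1/√0.5723 = 1.322; Δt_2 = 1.322 × 16.2 = 21.41 years.
Leg 3: γ = 1/√(1 − 0.711²) = 1/√0.4945 = 1.422; Δt_3 = 1.422 × 0.789 = 1.122 years.
Leg 4: γ = 6.18; Δt_4 = 6.180 × 51.3 = 317.0 years.
Total: 23.68 + 21.41 + 1.122 + 317.0 years.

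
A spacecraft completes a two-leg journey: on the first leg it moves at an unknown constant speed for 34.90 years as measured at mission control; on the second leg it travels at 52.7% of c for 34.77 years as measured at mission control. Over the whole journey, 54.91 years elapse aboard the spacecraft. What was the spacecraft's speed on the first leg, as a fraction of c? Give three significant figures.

Leg 1: speed unknown; τ_1 = 34.90/γ_1.
Leg 2: β = 0.527; γ = 1/√(1 − 0.527²) = 1/√0.7223 = 1.177; τ_2 = 34.77/1.177 = 29.55 years.
Total proper time: τ_1 + 29.55 = 54.91, so τ_1 = 54.91 − 29.55 = 25.36 years.
γ_1 = 34.90/25.36 = 1.376; β = √(1 − 1/γ²) = √0.4720.

β = 0.687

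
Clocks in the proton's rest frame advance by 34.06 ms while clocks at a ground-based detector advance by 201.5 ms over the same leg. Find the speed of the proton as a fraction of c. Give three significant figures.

The proper time is measured in the proton's rest frame (both events occur at the proton's location); Δt is measured at a ground-based detector. γ = Δt/τ = 201.5/34.06 = 5.916.
β = √(1 − 1/γ²) = √(1 − 0.02857) = √0.9714

v = 0.986c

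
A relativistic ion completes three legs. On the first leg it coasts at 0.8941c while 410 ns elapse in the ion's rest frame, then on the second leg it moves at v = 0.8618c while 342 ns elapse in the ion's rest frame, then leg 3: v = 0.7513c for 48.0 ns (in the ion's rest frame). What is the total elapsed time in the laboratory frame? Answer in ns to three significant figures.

Δt = 1660 ns

Leg 1: γ = 1/√(1 − 0.8941²) = 1/√0.2006 = 2.233; Δt_1 = 2.233 × 410 = 915.4 ns.
Leg 2: γ = 1/√(1 − 0.8618²) = 1/√0.2573 = 1.971; Δt_2 = 1.971 × 342 = 674.2 ns.
Leg 3: γ = 1/√(1 − 0.7513²) = 1/√0.4355 = 1.515; Δt_3 = 1.515 × 48.0 = 72.73 ns.
Total: 915.4 + 674.2 + 72.73 ns.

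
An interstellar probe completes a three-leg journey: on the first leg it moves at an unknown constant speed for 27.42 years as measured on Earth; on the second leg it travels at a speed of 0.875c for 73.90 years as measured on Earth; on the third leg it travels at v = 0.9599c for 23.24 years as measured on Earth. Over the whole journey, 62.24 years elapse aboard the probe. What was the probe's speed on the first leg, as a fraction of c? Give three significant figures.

β = 0.686

Leg 1: speed unknown; τ_1 = 27.42/γ_1.
Leg 2: γ = 1/√(1 − 0.875²) = 1/√0.2344 = 2.066; τ_2 = 73.90/2.066 = 35.78 years.
Leg 3: γ = 1/√(1 − 0.9599²) = 1/√0.07859 = 3.567; τ_3 = 23.24/3.567 = 6.515 years.
Total proper time: τ_1 + 35.78 + 6.515 = 62.24, so τ_1 = 62.24 − 42.29 = 19.95 years.
γ_1 = 27.42/19.95 = 1.375; β = √(1 − 1/γ²) = √0.4707.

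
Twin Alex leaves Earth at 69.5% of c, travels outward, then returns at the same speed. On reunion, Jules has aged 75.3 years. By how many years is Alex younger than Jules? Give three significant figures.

Δt − τ = 21.2 years

β = 0.695; γ = 1/√(1 − 0.695²) = 1/√0.5170 = 1.391
Alex's elapsed proper time: τ = 75.3/1.391 = 54.14 years.
Age gap = Δt − τ = 75.3 − 54.14 years.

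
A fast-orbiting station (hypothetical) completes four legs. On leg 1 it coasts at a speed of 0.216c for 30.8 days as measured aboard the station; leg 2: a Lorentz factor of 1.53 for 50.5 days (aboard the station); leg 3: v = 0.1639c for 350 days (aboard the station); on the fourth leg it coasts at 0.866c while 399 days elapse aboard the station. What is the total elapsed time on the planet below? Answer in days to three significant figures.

Leg 1: γ = 1/√(1 − 0.216²) = 1/√0.9533 = 1.024; Δt_1 = 1.024 × 30.8 = 31.54 days.
Leg 2: γ = 1.53; Δt_2 = 1.530 × 50.5 = 77.26 days.
Leg 3: γ = 1/√(1 − 0.1639²) = 1/√0.9731 = 1.014; Δt_3 = 1.014 × 350 = 354.8 days.
Leg 4: γ = 1/√(1 − 0.866²) = 1/√0.2500 = 2.000; Δt_4 = 2.000 × 399 = 797.9 days.
Total: 31.54 + 77.26 + 354.8 + 797.9 days.

Δt = 1260 days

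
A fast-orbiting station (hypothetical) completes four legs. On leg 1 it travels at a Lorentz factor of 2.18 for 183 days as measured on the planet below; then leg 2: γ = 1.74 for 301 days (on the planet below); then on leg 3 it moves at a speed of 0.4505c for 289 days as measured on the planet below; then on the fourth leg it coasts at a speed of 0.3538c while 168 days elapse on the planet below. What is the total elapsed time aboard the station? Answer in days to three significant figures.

τ = 672 days

Leg 1: γ = 2.18; τ_1 = 183/2.180 = 83.94 days.
Leg 2: γ = 1.74; τ_2 = 301/1.740 = 173.0 days.
Leg 3: γ = 1/√(1 − 0.4505²) = 1/√0.7970 = 1.120; τ_3 = 289/1.120 = 258.0 days.
Leg 4: γ = 1/√(1 − 0.3538²) = 1/√0.8748 = 1.069; τ_4 = 168/1.069 = 157.1 days.
Total: 83.94 + 173.0 + 258.0 + 157.1 days.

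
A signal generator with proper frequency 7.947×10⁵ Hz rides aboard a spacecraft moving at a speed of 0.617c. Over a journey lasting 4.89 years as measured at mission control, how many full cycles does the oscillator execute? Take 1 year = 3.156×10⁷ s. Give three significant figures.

γ = 1/√(1 − 0.617²) = 1/√0.6193 = 1.271
The oscillator's own cycle count is N = f × τ where τ is the proper time aboard the spacecraft. τ = Δt/γ = 4.89/1.271 = 3.848 years = 1.215×10⁸ s.
N = 7.947×10⁵ × 1.215×10⁸ = 9.652×10¹³.

N = 9.65×10¹³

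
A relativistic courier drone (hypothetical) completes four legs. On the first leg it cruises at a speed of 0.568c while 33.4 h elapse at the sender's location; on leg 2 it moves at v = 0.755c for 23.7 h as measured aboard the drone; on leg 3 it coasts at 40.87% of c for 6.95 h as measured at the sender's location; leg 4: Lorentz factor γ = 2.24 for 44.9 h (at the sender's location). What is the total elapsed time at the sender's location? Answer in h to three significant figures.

Leg 1: 33.4 h is already measured at the sender's location.
Leg 2: γ = 1/√(1 − 0.755²) = 1/√0.4300 = 1.525; Δt_2 = 1.525 × 23.7 = 36.14 h.
Leg 3: 6.95 h is already measured at the sender's location.
Leg 4: 44.9 h is already measured at the sender's location.
Total: 33.40 + 36.14 + 6.950 + 44.90 h.

Δt = 121 h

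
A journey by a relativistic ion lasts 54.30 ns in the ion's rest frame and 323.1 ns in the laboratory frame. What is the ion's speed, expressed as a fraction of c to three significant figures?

v = 0.986c

The proper time is measured in the ion's rest frame (both events occur at the ion's location); Δt is measured in the laboratory frame. γ = Δt/τ = 323.1/54.30 = 5.950.
β = √(1 − 1/γ²) = √(1 − 0.02824) = √0.9718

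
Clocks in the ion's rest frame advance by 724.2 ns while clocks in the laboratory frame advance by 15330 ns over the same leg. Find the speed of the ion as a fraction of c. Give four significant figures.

The proper time is measured in the ion's rest frame (both events occur at the ion's location); Δt is measured in the laboratory frame. γ = Δt/τ = 15330/724.2 = 21.17.
β = √(1 − 1/γ²) = √(1 − 0.002232) = √0.9978

v = 0.9989c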